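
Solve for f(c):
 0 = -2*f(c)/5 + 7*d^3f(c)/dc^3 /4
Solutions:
 f(c) = C3*exp(2*35^(2/3)*c/35) + (C1*sin(sqrt(3)*35^(2/3)*c/35) + C2*cos(sqrt(3)*35^(2/3)*c/35))*exp(-35^(2/3)*c/35)


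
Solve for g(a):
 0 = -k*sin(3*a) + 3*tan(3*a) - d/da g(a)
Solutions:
 g(a) = C1 + k*cos(3*a)/3 - log(cos(3*a))


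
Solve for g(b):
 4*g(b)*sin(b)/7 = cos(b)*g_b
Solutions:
 g(b) = C1/cos(b)^(4/7)


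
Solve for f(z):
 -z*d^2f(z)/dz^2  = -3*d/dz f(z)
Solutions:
 f(z) = C1 + C2*z^4


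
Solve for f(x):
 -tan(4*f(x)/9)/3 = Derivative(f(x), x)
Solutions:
 f(x) = -9*asin(C1*exp(-4*x/27))/4 + 9*pi/4
 f(x) = 9*asin(C1*exp(-4*x/27))/4


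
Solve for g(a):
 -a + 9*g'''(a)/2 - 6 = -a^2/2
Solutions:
 g(a) = C1 + C2*a + C3*a^2 - a^5/540 + a^4/108 + 2*a^3/9


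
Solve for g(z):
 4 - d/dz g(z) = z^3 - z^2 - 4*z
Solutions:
 g(z) = C1 - z^4/4 + z^3/3 + 2*z^2 + 4*z


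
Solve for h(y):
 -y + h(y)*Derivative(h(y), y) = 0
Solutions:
 h(y) = -sqrt(C1 + y^2)
 h(y) = sqrt(C1 + y^2)


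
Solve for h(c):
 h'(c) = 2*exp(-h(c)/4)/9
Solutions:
 h(c) = 4*log(C1 + c/18)


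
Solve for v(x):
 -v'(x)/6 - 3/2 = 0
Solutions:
 v(x) = C1 - 9*x


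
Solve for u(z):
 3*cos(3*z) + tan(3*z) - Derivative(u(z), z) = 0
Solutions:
 u(z) = C1 - log(cos(3*z))/3 + sin(3*z)


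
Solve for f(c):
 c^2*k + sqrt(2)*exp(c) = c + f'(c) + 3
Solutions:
 f(c) = C1 + c^3*k/3 - c^2/2 - 3*c + sqrt(2)*exp(c)


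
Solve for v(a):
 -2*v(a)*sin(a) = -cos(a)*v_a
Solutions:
 v(a) = C1/cos(a)^2


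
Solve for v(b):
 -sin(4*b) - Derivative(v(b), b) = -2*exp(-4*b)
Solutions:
 v(b) = C1 + cos(4*b)/4 - exp(-4*b)/2


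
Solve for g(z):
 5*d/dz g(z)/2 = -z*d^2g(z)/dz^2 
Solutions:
 g(z) = C1 + C2/z^(3/2)


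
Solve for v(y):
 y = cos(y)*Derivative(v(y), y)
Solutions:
 v(y) = C1 + Integral(y/cos(y), y)


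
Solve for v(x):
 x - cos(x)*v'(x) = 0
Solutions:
 v(x) = C1 + Integral(x/cos(x), x)


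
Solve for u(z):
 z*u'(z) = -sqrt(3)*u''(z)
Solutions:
 u(z) = C1 + C2*erf(sqrt(2)*3^(3/4)*z/6)


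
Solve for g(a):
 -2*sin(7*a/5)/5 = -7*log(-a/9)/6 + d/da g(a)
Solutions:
 g(a) = C1 + 7*a*log(-a)/6 - 7*a*log(3)/3 - 7*a/6 + 2*cos(7*a/5)/7


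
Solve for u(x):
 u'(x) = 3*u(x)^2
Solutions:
 u(x) = -1/(C1 + 3*x)


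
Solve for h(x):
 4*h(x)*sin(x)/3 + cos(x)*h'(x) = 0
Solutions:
 h(x) = C1*cos(x)^(4/3)


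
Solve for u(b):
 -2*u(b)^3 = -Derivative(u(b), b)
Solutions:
 u(b) = -sqrt(2)*sqrt(-1/(C1 + 2*b))/2
 u(b) = sqrt(2)*sqrt(-1/(C1 + 2*b))/2


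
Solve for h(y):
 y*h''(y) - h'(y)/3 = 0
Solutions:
 h(y) = C1 + C2*y^(4/3)


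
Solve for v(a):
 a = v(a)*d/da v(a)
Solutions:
 v(a) = -sqrt(C1 + a^2)
 v(a) = sqrt(C1 + a^2)


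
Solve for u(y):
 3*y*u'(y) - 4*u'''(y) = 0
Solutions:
 u(y) = C1 + Integral(C2*airyai(6^(1/3)*y/2) + C3*airybi(6^(1/3)*y/2), y)


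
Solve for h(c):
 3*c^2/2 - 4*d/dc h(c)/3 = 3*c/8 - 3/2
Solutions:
 h(c) = C1 + 3*c^3/8 - 9*c^2/64 + 9*c/8


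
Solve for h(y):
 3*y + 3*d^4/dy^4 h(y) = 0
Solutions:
 h(y) = C1 + C2*y + C3*y^2 + C4*y^3 - y^5/120


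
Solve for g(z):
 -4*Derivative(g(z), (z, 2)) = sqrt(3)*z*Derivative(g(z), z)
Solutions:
 g(z) = C1 + C2*erf(sqrt(2)*3^(1/4)*z/4)


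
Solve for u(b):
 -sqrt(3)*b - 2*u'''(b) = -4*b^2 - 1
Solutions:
 u(b) = C1 + C2*b + C3*b^2 + b^5/30 - sqrt(3)*b^4/48 + b^3/12


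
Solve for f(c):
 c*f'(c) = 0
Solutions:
 f(c) = C1


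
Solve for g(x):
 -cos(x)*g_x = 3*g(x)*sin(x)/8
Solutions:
 g(x) = C1*cos(x)^(3/8)


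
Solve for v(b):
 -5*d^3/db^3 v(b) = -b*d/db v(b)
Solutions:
 v(b) = C1 + Integral(C2*airyai(5^(2/3)*b/5) + C3*airybi(5^(2/3)*b/5), b)


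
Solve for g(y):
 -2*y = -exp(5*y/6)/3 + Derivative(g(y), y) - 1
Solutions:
 g(y) = C1 - y^2 + y + 2*exp(5*y/6)/5


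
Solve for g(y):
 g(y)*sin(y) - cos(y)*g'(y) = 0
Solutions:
 g(y) = C1/cos(y)


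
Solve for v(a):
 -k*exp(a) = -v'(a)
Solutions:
 v(a) = C1 + k*exp(a)


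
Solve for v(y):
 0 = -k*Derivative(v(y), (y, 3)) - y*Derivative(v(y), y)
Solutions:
 v(y) = C1 + Integral(C2*airyai(y*(-1/k)^(1/3)) + C3*airybi(y*(-1/k)^(1/3)), y)


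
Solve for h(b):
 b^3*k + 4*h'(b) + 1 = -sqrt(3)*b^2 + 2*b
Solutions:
 h(b) = C1 - b^4*k/16 - sqrt(3)*b^3/12 + b^2/4 - b/4


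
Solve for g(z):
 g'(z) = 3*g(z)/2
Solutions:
 g(z) = C1*exp(3*z/2)


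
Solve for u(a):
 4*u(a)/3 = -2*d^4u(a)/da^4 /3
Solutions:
 u(a) = (C1*sin(2^(3/4)*a/2) + C2*cos(2^(3/4)*a/2))*exp(-2^(3/4)*a/2) + (C3*sin(2^(3/4)*a/2) + C4*cos(2^(3/4)*a/2))*exp(2^(3/4)*a/2)


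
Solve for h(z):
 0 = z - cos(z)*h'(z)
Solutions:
 h(z) = C1 + Integral(z/cos(z), z)


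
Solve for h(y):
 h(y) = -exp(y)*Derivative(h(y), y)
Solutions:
 h(y) = C1*exp(exp(-y))


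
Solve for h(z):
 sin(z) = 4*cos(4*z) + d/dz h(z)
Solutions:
 h(z) = C1 - sin(4*z) - cos(z)


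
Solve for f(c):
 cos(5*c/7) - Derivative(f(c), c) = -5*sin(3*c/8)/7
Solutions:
 f(c) = C1 + 7*sin(5*c/7)/5 - 40*cos(3*c/8)/21


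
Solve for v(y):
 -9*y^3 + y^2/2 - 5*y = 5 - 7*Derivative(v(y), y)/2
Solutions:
 v(y) = C1 + 9*y^4/14 - y^3/21 + 5*y^2/7 + 10*y/7


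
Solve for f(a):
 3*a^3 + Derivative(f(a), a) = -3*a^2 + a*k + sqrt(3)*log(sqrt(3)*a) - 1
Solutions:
 f(a) = C1 - 3*a^4/4 - a^3 + a^2*k/2 + sqrt(3)*a*log(a) - sqrt(3)*a - a + sqrt(3)*a*log(3)/2


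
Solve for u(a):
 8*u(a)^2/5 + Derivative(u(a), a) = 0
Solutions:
 u(a) = 5/(C1 + 8*a)


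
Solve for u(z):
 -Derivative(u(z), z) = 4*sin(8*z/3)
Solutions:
 u(z) = C1 + 3*cos(8*z/3)/2


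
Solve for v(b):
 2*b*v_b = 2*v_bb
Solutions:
 v(b) = C1 + C2*erfi(sqrt(2)*b/2)


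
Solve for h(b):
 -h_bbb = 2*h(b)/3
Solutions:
 h(b) = C3*exp(-2^(1/3)*3^(2/3)*b/3) + (C1*sin(2^(1/3)*3^(1/6)*b/2) + C2*cos(2^(1/3)*3^(1/6)*b/2))*exp(2^(1/3)*3^(2/3)*b/6)


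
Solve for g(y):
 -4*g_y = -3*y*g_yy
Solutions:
 g(y) = C1 + C2*y^(7/3)


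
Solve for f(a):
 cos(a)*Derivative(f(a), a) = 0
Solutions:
 f(a) = C1


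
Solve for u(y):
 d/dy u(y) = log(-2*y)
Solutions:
 u(y) = C1 + y*log(-y) + y*(-1 + log(2))


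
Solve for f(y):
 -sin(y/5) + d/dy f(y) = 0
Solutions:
 f(y) = C1 - 5*cos(y/5)


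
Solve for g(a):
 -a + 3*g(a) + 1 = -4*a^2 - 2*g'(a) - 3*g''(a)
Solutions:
 g(a) = -4*a^2/3 + 19*a/9 + (C1*sin(2*sqrt(2)*a/3) + C2*cos(2*sqrt(2)*a/3))*exp(-a/3) + 25/27


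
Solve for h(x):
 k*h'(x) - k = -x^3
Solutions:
 h(x) = C1 + x - x^4/(4*k)


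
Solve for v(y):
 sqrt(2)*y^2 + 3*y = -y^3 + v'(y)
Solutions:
 v(y) = C1 + y^4/4 + sqrt(2)*y^3/3 + 3*y^2/2


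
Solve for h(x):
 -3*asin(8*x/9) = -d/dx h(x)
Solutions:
 h(x) = C1 + 3*x*asin(8*x/9) + 3*sqrt(81 - 64*x^2)/8


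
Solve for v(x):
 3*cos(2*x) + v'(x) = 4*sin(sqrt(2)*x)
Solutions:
 v(x) = C1 - 3*sin(2*x)/2 - 2*sqrt(2)*cos(sqrt(2)*x)


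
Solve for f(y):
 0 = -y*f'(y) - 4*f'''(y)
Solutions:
 f(y) = C1 + Integral(C2*airyai(-2^(1/3)*y/2) + C3*airybi(-2^(1/3)*y/2), y)


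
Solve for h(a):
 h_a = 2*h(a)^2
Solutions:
 h(a) = -1/(C1 + 2*a)


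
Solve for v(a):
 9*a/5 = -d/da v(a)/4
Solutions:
 v(a) = C1 - 18*a^2/5


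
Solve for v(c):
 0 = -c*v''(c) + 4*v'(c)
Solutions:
 v(c) = C1 + C2*c^5


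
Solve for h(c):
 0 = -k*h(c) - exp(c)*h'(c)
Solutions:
 h(c) = C1*exp(k*exp(-c))


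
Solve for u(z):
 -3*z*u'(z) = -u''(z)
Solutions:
 u(z) = C1 + C2*erfi(sqrt(6)*z/2)


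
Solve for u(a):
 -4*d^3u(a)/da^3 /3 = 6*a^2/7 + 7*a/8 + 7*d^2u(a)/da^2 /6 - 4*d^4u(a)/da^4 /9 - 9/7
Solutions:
 u(a) = C1 + C2*a + C3*exp(a*(6 - sqrt(78))/4) + C4*exp(a*(6 + sqrt(78))/4) - 3*a^4/49 + 425*a^3/2744 - 624*a^2/2401


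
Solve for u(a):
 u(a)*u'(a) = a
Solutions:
 u(a) = -sqrt(C1 + a^2)
 u(a) = sqrt(C1 + a^2)


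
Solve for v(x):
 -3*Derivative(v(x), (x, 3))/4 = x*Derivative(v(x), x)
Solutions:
 v(x) = C1 + Integral(C2*airyai(-6^(2/3)*x/3) + C3*airybi(-6^(2/3)*x/3), x)


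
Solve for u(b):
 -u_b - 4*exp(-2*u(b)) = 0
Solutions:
 u(b) = log(-sqrt(C1 - 8*b))
 u(b) = log(C1 - 8*b)/2


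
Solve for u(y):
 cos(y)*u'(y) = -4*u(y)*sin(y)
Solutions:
 u(y) = C1*cos(y)^4


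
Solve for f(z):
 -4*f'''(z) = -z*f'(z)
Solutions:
 f(z) = C1 + Integral(C2*airyai(2^(1/3)*z/2) + C3*airybi(2^(1/3)*z/2), z)


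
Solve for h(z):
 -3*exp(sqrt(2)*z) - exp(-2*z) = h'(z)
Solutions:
 h(z) = C1 - 3*sqrt(2)*exp(sqrt(2)*z)/2 + exp(-2*z)/2


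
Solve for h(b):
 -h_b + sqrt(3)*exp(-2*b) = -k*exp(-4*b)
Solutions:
 h(b) = C1 - k*exp(-4*b)/4 - sqrt(3)*exp(-2*b)/2


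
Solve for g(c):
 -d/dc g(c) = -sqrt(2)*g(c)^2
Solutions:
 g(c) = -1/(C1 + sqrt(2)*c)


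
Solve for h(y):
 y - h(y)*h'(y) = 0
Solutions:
 h(y) = -sqrt(C1 + y^2)
 h(y) = sqrt(C1 + y^2)


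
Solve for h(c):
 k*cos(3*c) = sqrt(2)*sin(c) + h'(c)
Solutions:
 h(c) = C1 + k*sin(3*c)/3 + sqrt(2)*cos(c)


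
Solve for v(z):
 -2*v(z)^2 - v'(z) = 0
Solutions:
 v(z) = 1/(C1 + 2*z)


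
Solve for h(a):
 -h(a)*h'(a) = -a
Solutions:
 h(a) = -sqrt(C1 + a^2)
 h(a) = sqrt(C1 + a^2)


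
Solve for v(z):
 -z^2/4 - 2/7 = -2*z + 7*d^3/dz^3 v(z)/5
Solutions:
 v(z) = C1 + C2*z + C3*z^2 - z^5/336 + 5*z^4/84 - 5*z^3/147


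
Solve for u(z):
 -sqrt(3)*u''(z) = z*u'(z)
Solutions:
 u(z) = C1 + C2*erf(sqrt(2)*3^(3/4)*z/6)


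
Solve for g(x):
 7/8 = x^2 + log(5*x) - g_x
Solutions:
 g(x) = C1 + x^3/3 + x*log(x) - 15*x/8 + x*log(5)


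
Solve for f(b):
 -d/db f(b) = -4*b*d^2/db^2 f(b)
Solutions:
 f(b) = C1 + C2*b^(5/4)


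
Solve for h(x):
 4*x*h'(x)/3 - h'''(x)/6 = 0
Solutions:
 h(x) = C1 + Integral(C2*airyai(2*x) + C3*airybi(2*x), x)


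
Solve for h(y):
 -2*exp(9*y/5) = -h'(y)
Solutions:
 h(y) = C1 + 10*exp(9*y/5)/9


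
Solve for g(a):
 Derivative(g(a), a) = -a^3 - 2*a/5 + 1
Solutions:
 g(a) = C1 - a^4/4 - a^2/5 + a


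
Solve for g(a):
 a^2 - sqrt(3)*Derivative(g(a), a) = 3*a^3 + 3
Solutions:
 g(a) = C1 - sqrt(3)*a^4/4 + sqrt(3)*a^3/9 - sqrt(3)*a


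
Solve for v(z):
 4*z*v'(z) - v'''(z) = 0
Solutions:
 v(z) = C1 + Integral(C2*airyai(2^(2/3)*z) + C3*airybi(2^(2/3)*z), z)


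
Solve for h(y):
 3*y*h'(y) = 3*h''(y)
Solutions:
 h(y) = C1 + C2*erfi(sqrt(2)*y/2)


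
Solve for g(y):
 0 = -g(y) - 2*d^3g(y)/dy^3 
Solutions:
 g(y) = C3*exp(-2^(2/3)*y/2) + (C1*sin(2^(2/3)*sqrt(3)*y/4) + C2*cos(2^(2/3)*sqrt(3)*y/4))*exp(2^(2/3)*y/4)


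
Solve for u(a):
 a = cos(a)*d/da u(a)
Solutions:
 u(a) = C1 + Integral(a/cos(a), a)


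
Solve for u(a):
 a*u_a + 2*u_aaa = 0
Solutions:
 u(a) = C1 + Integral(C2*airyai(-2^(2/3)*a/2) + C3*airybi(-2^(2/3)*a/2), a)


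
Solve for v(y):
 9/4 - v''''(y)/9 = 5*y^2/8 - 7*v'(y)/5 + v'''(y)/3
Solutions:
 v(y) = C1 + C2*exp(-y*(10^(1/3)/(2*(3*sqrt(301) + 53)^(1/3)) + 1 + 10^(2/3)*(3*sqrt(301) + 53)^(1/3)/20))*sin(10^(1/3)*sqrt(3)*y*(-10^(1/3)*(3*sqrt(301) + 53)^(1/3) + 10/(3*sqrt(301) + 53)^(1/3))/20) + C3*exp(-y*(10^(1/3)/(2*(3*sqrt(301) + 53)^(1/3)) + 1 + 10^(2/3)*(3*sqrt(301) + 53)^(1/3)/20))*cos(10^(1/3)*sqrt(3)*y*(-10^(1/3)*(3*sqrt(301) + 53)^(1/3) + 10/(3*sqrt(301) + 53)^(1/3))/20) + C4*exp(y*(-1 + 10^(1/3)/(3*sqrt(301) + 53)^(1/3) + 10^(2/3)*(3*sqrt(301) + 53)^(1/3)/10)) + 25*y^3/168 - 205*y/147


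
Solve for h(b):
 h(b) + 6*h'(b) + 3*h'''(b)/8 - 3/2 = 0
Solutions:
 h(b) = C1*exp(6^(1/3)*b*(-8*3^(1/3)/(3 + sqrt(777))^(1/3) + 2^(1/3)*(3 + sqrt(777))^(1/3))/6)*sin(2^(1/3)*3^(1/6)*b*(4/(3 + sqrt(777))^(1/3) + 2^(1/3)*3^(2/3)*(3 + sqrt(777))^(1/3)/6)) + C2*exp(6^(1/3)*b*(-8*3^(1/3)/(3 + sqrt(777))^(1/3) + 2^(1/3)*(3 + sqrt(777))^(1/3))/6)*cos(2^(1/3)*3^(1/6)*b*(4/(3 + sqrt(777))^(1/3) + 2^(1/3)*3^(2/3)*(3 + sqrt(777))^(1/3)/6)) + C3*exp(-6^(1/3)*b*(-8*3^(1/3)/(3 + sqrt(777))^(1/3) + 2^(1/3)*(3 + sqrt(777))^(1/3))/3) + 3/2


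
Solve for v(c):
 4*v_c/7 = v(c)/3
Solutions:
 v(c) = C1*exp(7*c/12)


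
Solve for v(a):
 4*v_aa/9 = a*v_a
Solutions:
 v(a) = C1 + C2*erfi(3*sqrt(2)*a/4)


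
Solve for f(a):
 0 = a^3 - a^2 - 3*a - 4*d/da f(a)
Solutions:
 f(a) = C1 + a^4/16 - a^3/12 - 3*a^2/8


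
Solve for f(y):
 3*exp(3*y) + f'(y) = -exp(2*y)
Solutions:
 f(y) = C1 - exp(3*y) - exp(2*y)/2


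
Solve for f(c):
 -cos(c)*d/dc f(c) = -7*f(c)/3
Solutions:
 f(c) = C1*(sin(c) + 1)^(7/6)/(sin(c) - 1)^(7/6)


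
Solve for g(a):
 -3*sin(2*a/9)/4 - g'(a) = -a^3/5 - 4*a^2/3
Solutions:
 g(a) = C1 + a^4/20 + 4*a^3/9 + 27*cos(2*a/9)/8


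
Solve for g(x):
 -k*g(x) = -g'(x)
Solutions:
 g(x) = C1*exp(k*x)


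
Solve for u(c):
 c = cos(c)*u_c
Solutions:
 u(c) = C1 + Integral(c/cos(c), c)


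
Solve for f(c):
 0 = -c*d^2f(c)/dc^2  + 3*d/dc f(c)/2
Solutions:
 f(c) = C1 + C2*c^(5/2)


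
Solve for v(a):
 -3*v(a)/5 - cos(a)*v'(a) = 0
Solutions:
 v(a) = C1*(sin(a) - 1)^(3/10)/(sin(a) + 1)^(3/10)


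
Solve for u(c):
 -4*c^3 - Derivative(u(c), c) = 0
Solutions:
 u(c) = C1 - c^4


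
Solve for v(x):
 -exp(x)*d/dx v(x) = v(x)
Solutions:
 v(x) = C1*exp(exp(-x))


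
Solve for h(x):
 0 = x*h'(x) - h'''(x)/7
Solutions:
 h(x) = C1 + Integral(C2*airyai(7^(1/3)*x) + C3*airybi(7^(1/3)*x), x)


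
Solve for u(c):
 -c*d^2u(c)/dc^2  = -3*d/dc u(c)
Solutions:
 u(c) = C1 + C2*c^4


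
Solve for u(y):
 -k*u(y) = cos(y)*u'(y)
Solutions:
 u(y) = C1*exp(k*(log(sin(y) - 1) - log(sin(y) + 1))/2)


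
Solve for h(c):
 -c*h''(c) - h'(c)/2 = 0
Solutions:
 h(c) = C1 + C2*sqrt(c)


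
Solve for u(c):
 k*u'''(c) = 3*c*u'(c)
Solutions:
 u(c) = C1 + Integral(C2*airyai(3^(1/3)*c*(1/k)^(1/3)) + C3*airybi(3^(1/3)*c*(1/k)^(1/3)), c)


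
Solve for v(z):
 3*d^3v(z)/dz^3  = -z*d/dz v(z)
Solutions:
 v(z) = C1 + Integral(C2*airyai(-3^(2/3)*z/3) + C3*airybi(-3^(2/3)*z/3), z)


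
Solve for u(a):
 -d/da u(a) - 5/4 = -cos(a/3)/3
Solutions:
 u(a) = C1 - 5*a/4 + sin(a/3)


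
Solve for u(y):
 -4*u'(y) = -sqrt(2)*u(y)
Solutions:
 u(y) = C1*exp(sqrt(2)*y/4)


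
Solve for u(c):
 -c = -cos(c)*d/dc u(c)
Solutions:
 u(c) = C1 + Integral(c/cos(c), c)


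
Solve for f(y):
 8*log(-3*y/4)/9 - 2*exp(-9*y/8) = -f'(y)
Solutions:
 f(y) = C1 - 8*y*log(-y)/9 + 8*y*(-log(3) + 1 + 2*log(2))/9 - 16*exp(-9*y/8)/9


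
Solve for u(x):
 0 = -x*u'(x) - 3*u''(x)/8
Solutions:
 u(x) = C1 + C2*erf(2*sqrt(3)*x/3)


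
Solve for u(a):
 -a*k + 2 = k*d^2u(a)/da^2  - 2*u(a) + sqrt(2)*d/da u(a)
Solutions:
 u(a) = C1*exp(sqrt(2)*a*(sqrt(4*k + 1) - 1)/(2*k)) + C2*exp(-sqrt(2)*a*(sqrt(4*k + 1) + 1)/(2*k)) + a*k/2 + sqrt(2)*k/4 - 1


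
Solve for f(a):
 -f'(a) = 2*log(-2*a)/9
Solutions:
 f(a) = C1 - 2*a*log(-a)/9 + 2*a*(1 - log(2))/9


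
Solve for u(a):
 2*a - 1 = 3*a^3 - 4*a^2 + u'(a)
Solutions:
 u(a) = C1 - 3*a^4/4 + 4*a^3/3 + a^2 - a


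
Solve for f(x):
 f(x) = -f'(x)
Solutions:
 f(x) = C1*exp(-x)


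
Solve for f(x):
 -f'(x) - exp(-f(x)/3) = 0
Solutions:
 f(x) = 3*log(C1 - x/3)


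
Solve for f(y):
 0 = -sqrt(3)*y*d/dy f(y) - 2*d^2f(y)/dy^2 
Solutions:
 f(y) = C1 + C2*erf(3^(1/4)*y/2)


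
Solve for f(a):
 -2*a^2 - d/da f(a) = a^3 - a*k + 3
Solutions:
 f(a) = C1 - a^4/4 - 2*a^3/3 + a^2*k/2 - 3*a


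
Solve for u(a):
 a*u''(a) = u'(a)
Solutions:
 u(a) = C1 + C2*a^2


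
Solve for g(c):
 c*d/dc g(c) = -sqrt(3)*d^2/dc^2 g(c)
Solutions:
 g(c) = C1 + C2*erf(sqrt(2)*3^(3/4)*c/6)


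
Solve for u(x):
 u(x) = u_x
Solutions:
 u(x) = C1*exp(x)


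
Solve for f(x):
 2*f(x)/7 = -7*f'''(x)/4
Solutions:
 f(x) = C3*exp(-2*7^(1/3)*x/7) + (C1*sin(sqrt(3)*7^(1/3)*x/7) + C2*cos(sqrt(3)*7^(1/3)*x/7))*exp(7^(1/3)*x/7)


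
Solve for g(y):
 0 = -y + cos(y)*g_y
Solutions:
 g(y) = C1 + Integral(y/cos(y), y)


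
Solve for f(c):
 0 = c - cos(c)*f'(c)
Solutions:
 f(c) = C1 + Integral(c/cos(c), c)


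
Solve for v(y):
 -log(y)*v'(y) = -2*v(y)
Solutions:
 v(y) = C1*exp(2*li(y))


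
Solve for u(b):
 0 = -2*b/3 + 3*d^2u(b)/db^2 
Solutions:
 u(b) = C1 + C2*b + b^3/27


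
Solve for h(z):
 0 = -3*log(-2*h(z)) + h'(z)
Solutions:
 -Integral(1/(log(-_y) + log(2)), (_y, h(z)))/3 = C1 - z


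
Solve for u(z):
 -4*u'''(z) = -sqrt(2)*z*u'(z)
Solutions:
 u(z) = C1 + Integral(C2*airyai(sqrt(2)*z/2) + C3*airybi(sqrt(2)*z/2), z)


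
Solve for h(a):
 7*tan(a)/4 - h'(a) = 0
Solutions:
 h(a) = C1 - 7*log(cos(a))/4


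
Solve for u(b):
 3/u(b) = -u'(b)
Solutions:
 u(b) = -sqrt(C1 - 6*b)
 u(b) = sqrt(C1 - 6*b)


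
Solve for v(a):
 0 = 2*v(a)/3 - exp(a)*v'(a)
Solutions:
 v(a) = C1*exp(-2*exp(-a)/3)


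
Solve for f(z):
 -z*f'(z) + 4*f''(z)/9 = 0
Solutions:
 f(z) = C1 + C2*erfi(3*sqrt(2)*z/4)


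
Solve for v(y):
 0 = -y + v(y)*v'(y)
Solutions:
 v(y) = -sqrt(C1 + y^2)
 v(y) = sqrt(C1 + y^2)


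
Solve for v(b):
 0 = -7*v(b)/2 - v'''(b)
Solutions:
 v(b) = C3*exp(-2^(2/3)*7^(1/3)*b/2) + (C1*sin(2^(2/3)*sqrt(3)*7^(1/3)*b/4) + C2*cos(2^(2/3)*sqrt(3)*7^(1/3)*b/4))*exp(2^(2/3)*7^(1/3)*b/4)


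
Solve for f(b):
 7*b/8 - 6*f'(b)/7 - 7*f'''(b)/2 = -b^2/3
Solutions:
 f(b) = C1 + C2*sin(2*sqrt(3)*b/7) + C3*cos(2*sqrt(3)*b/7) + 7*b^3/54 + 49*b^2/96 - 343*b/108


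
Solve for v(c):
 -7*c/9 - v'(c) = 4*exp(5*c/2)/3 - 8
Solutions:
 v(c) = C1 - 7*c^2/18 + 8*c - 8*exp(5*c/2)/15


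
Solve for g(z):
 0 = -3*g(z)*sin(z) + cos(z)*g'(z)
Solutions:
 g(z) = C1/cos(z)^3


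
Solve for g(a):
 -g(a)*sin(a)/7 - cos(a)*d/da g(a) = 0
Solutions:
 g(a) = C1*cos(a)^(1/7)


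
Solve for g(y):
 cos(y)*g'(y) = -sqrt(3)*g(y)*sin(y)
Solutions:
 g(y) = C1*cos(y)^(sqrt(3))


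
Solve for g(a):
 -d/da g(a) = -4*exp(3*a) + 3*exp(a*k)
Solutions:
 g(a) = C1 + 4*exp(3*a)/3 - 3*exp(a*k)/k


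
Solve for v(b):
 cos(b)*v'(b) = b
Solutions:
 v(b) = C1 + Integral(b/cos(b), b)


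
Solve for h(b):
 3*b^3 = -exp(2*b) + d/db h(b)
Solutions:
 h(b) = C1 + 3*b^4/4 + exp(2*b)/2


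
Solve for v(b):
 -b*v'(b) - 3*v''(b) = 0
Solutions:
 v(b) = C1 + C2*erf(sqrt(6)*b/6)


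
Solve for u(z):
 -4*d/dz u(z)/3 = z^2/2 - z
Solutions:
 u(z) = C1 - z^3/8 + 3*z^2/8


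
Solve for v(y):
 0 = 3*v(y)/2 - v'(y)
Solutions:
 v(y) = C1*exp(3*y/2)


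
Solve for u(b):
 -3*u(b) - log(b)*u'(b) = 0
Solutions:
 u(b) = C1*exp(-3*li(b))


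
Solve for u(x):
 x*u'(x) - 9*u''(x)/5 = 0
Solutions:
 u(x) = C1 + C2*erfi(sqrt(10)*x/6)


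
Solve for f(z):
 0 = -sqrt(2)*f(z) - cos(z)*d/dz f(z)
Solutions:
 f(z) = C1*(sin(z) - 1)^(sqrt(2)/2)/(sin(z) + 1)^(sqrt(2)/2)


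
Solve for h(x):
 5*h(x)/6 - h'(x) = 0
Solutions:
 h(x) = C1*exp(5*x/6)


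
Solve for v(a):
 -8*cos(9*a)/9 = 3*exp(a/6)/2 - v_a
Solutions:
 v(a) = C1 + 9*exp(a/6) + 8*sin(9*a)/81


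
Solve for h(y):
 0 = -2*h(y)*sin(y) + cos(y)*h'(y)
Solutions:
 h(y) = C1/cos(y)^2


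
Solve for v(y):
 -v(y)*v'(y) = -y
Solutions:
 v(y) = -sqrt(C1 + y^2)
 v(y) = sqrt(C1 + y^2)


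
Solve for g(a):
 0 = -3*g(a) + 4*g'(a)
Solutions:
 g(a) = C1*exp(3*a/4)


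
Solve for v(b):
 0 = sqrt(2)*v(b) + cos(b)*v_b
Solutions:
 v(b) = C1*(sin(b) - 1)^(sqrt(2)/2)/(sin(b) + 1)^(sqrt(2)/2)


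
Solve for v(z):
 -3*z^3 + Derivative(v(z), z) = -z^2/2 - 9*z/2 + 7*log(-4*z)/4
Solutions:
 v(z) = C1 + 3*z^4/4 - z^3/6 - 9*z^2/4 + 7*z*log(-z)/4 + 7*z*(-1 + 2*log(2))/4


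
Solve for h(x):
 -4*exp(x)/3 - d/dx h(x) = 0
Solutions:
 h(x) = C1 - 4*exp(x)/3


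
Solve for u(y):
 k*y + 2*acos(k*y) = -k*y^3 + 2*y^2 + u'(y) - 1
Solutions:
 u(y) = C1 + k*y^4/4 + k*y^2/2 - 2*y^3/3 + y + 2*Piecewise((y*acos(k*y) - sqrt(-k^2*y^2 + 1)/k, Ne(k, 0)), (pi*y/2, True))


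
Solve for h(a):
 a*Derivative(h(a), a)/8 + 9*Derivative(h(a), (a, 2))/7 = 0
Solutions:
 h(a) = C1 + C2*erf(sqrt(7)*a/12)


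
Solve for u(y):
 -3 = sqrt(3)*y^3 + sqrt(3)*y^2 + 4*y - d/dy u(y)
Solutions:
 u(y) = C1 + sqrt(3)*y^4/4 + sqrt(3)*y^3/3 + 2*y^2 + 3*y


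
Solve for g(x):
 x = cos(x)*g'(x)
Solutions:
 g(x) = C1 + Integral(x/cos(x), x)


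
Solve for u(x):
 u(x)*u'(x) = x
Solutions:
 u(x) = -sqrt(C1 + x^2)
 u(x) = sqrt(C1 + x^2)


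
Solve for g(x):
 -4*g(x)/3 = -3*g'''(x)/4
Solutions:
 g(x) = C3*exp(2*6^(1/3)*x/3) + (C1*sin(2^(1/3)*3^(5/6)*x/3) + C2*cos(2^(1/3)*3^(5/6)*x/3))*exp(-6^(1/3)*x/3)


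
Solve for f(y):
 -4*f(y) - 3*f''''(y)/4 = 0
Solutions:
 f(y) = (C1*sin(sqrt(2)*3^(3/4)*y/3) + C2*cos(sqrt(2)*3^(3/4)*y/3))*exp(-sqrt(2)*3^(3/4)*y/3) + (C3*sin(sqrt(2)*3^(3/4)*y/3) + C4*cos(sqrt(2)*3^(3/4)*y/3))*exp(sqrt(2)*3^(3/4)*y/3)


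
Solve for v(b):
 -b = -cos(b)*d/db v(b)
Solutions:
 v(b) = C1 + Integral(b/cos(b), b)


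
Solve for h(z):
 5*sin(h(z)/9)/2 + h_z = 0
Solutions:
 5*z/2 + 9*log(cos(h(z)/9) - 1)/2 - 9*log(cos(h(z)/9) + 1)/2 = C1


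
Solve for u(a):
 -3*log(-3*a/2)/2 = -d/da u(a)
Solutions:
 u(a) = C1 + 3*a*log(-a)/2 + 3*a*(-1 - log(2) + log(3))/2


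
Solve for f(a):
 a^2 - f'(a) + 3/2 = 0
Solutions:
 f(a) = C1 + a^3/3 + 3*a/2


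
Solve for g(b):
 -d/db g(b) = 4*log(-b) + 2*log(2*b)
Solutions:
 g(b) = C1 - 6*b*log(b) + 2*b*(-log(2) + 3 - 2*I*pi)


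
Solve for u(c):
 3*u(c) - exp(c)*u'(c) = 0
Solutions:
 u(c) = C1*exp(-3*exp(-c))


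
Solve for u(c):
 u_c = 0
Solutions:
 u(c) = C1


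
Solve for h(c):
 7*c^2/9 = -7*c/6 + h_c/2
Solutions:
 h(c) = C1 + 14*c^3/27 + 7*c^2/6


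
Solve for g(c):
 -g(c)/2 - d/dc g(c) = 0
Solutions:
 g(c) = C1*exp(-c/2)


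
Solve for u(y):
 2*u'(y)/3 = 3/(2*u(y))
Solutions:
 u(y) = -sqrt(C1 + 18*y)/2
 u(y) = sqrt(C1 + 18*y)/2


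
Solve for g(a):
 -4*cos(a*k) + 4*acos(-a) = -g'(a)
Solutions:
 g(a) = C1 - 4*a*acos(-a) - 4*sqrt(1 - a^2) + 4*Piecewise((sin(a*k)/k, Ne(k, 0)), (a, True))


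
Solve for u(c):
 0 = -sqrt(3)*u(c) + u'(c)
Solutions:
 u(c) = C1*exp(sqrt(3)*c)


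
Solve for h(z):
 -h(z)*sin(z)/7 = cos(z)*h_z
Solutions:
 h(z) = C1*cos(z)^(1/7)


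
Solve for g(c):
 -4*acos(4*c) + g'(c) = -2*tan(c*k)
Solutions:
 g(c) = C1 + 4*c*acos(4*c) - sqrt(1 - 16*c^2) - 2*Piecewise((-log(cos(c*k))/k, Ne(k, 0)), (0, True))


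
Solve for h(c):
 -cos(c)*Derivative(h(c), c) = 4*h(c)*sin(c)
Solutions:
 h(c) = C1*cos(c)^4


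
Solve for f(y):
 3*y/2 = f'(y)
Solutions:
 f(y) = C1 + 3*y^2/4


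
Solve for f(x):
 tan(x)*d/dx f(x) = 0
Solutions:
 f(x) = C1


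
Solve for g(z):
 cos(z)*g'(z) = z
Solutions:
 g(z) = C1 + Integral(z/cos(z), z)


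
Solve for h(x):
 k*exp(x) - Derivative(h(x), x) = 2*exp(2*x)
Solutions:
 h(x) = C1 + k*exp(x) - exp(2*x)


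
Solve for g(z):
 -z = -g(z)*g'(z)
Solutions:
 g(z) = -sqrt(C1 + z^2)
 g(z) = sqrt(C1 + z^2)


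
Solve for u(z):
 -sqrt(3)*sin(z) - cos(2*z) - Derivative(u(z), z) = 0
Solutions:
 u(z) = C1 - sin(2*z)/2 + sqrt(3)*cos(z)


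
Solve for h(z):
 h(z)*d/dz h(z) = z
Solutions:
 h(z) = -sqrt(C1 + z^2)
 h(z) = sqrt(C1 + z^2)


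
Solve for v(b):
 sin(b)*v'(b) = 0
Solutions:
 v(b) = C1


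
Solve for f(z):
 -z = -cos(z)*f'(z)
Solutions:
 f(z) = C1 + Integral(z/cos(z), z)


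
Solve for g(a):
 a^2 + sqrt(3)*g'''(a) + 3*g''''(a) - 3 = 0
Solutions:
 g(a) = C1 + C2*a + C3*a^2 + C4*exp(-sqrt(3)*a/3) - sqrt(3)*a^5/180 + a^4/12 - sqrt(3)*a^3/6


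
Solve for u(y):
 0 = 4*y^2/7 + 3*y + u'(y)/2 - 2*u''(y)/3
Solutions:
 u(y) = C1 + C2*exp(3*y/4) - 8*y^3/21 - 95*y^2/21 - 760*y/63


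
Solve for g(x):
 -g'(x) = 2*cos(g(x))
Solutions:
 g(x) = pi - asin((C1 + exp(4*x))/(C1 - exp(4*x)))
 g(x) = asin((C1 + exp(4*x))/(C1 - exp(4*x)))


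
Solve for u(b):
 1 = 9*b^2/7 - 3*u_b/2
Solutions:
 u(b) = C1 + 2*b^3/7 - 2*b/3


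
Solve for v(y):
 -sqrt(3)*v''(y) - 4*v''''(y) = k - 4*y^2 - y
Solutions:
 v(y) = C1 + C2*y + C3*sin(3^(1/4)*y/2) + C4*cos(3^(1/4)*y/2) + sqrt(3)*y^4/9 + sqrt(3)*y^3/18 + y^2*(-sqrt(3)*k - 32)/6


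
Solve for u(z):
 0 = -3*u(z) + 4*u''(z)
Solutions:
 u(z) = C1*exp(-sqrt(3)*z/2) + C2*exp(sqrt(3)*z/2)


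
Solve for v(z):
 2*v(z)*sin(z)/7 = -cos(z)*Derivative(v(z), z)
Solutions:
 v(z) = C1*cos(z)^(2/7)


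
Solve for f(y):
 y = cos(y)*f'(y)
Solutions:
 f(y) = C1 + Integral(y/cos(y), y)


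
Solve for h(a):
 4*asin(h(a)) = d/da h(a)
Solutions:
 Integral(1/asin(_y), (_y, h(a))) = C1 + 4*a


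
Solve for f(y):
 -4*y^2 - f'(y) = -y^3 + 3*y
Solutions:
 f(y) = C1 + y^4/4 - 4*y^3/3 - 3*y^2/2


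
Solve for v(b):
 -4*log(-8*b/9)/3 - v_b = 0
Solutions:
 v(b) = C1 - 4*b*log(-b)/3 + b*(-4*log(2) + 4/3 + 8*log(3)/3)


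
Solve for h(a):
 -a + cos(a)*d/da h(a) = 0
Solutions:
 h(a) = C1 + Integral(a/cos(a), a)


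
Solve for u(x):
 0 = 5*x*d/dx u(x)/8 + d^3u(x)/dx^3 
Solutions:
 u(x) = C1 + Integral(C2*airyai(-5^(1/3)*x/2) + C3*airybi(-5^(1/3)*x/2), x)


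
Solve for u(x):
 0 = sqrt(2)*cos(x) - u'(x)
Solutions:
 u(x) = C1 + sqrt(2)*sin(x)


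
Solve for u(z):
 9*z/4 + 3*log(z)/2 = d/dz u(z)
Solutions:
 u(z) = C1 + 9*z^2/8 + 3*z*log(z)/2 - 3*z/2


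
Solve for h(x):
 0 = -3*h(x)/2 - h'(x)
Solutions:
 h(x) = C1*exp(-3*x/2)


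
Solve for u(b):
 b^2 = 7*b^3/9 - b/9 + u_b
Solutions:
 u(b) = C1 - 7*b^4/36 + b^3/3 + b^2/18


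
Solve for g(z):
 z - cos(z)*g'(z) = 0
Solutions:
 g(z) = C1 + Integral(z/cos(z), z)


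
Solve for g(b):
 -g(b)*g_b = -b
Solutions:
 g(b) = -sqrt(C1 + b^2)
 g(b) = sqrt(C1 + b^2)


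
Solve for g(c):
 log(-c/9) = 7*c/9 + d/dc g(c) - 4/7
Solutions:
 g(c) = C1 - 7*c^2/18 + c*log(-c) + c*(-2*log(3) - 3/7)


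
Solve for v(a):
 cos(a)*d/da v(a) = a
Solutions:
 v(a) = C1 + Integral(a/cos(a), a)


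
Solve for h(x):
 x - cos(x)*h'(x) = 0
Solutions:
 h(x) = C1 + Integral(x/cos(x), x)


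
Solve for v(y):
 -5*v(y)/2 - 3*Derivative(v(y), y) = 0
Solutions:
 v(y) = C1*exp(-5*y/6)


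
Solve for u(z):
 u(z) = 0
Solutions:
 u(z) = 0


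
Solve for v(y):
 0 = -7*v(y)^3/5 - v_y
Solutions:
 v(y) = -sqrt(10)*sqrt(-1/(C1 - 7*y))/2
 v(y) = sqrt(10)*sqrt(-1/(C1 - 7*y))/2


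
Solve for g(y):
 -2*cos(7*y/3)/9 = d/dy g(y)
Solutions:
 g(y) = C1 - 2*sin(7*y/3)/21


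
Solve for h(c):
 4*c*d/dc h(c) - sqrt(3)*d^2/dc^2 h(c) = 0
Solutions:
 h(c) = C1 + C2*erfi(sqrt(2)*3^(3/4)*c/3)


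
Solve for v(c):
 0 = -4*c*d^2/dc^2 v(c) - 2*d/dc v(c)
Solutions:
 v(c) = C1 + C2*sqrt(c)


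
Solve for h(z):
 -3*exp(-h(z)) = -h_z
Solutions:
 h(z) = log(C1 + 3*z)


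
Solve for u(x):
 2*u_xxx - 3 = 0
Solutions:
 u(x) = C1 + C2*x + C3*x^2 + x^3/4


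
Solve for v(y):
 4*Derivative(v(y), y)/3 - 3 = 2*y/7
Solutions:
 v(y) = C1 + 3*y^2/28 + 9*y/4


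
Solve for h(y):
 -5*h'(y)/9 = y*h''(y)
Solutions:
 h(y) = C1 + C2*y^(4/9)


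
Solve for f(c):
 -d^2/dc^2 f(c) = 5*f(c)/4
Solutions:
 f(c) = C1*sin(sqrt(5)*c/2) + C2*cos(sqrt(5)*c/2)


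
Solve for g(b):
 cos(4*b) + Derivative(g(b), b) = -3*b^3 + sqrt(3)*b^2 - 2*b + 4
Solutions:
 g(b) = C1 - 3*b^4/4 + sqrt(3)*b^3/3 - b^2 + 4*b - sin(4*b)/4


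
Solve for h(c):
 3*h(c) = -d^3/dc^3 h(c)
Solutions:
 h(c) = C3*exp(-3^(1/3)*c) + (C1*sin(3^(5/6)*c/2) + C2*cos(3^(5/6)*c/2))*exp(3^(1/3)*c/2)


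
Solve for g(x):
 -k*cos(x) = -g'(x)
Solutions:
 g(x) = C1 + k*sin(x)


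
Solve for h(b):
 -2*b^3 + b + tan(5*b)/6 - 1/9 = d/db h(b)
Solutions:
 h(b) = C1 - b^4/2 + b^2/2 - b/9 - log(cos(5*b))/30


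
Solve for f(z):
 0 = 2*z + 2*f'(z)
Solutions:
 f(z) = C1 - z^2/2


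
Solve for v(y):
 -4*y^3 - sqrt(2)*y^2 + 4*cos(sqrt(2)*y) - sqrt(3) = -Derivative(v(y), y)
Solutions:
 v(y) = C1 + y^4 + sqrt(2)*y^3/3 + sqrt(3)*y - 2*sqrt(2)*sin(sqrt(2)*y)


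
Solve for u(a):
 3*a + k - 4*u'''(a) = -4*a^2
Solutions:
 u(a) = C1 + C2*a + C3*a^2 + a^5/60 + a^4/32 + a^3*k/24


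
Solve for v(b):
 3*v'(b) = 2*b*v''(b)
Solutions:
 v(b) = C1 + C2*b^(5/2)


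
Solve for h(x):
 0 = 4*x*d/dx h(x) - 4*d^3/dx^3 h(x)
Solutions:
 h(x) = C1 + Integral(C2*airyai(x) + C3*airybi(x), x)


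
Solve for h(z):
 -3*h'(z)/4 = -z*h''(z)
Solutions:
 h(z) = C1 + C2*z^(7/4)


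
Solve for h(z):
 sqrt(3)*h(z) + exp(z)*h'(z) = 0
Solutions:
 h(z) = C1*exp(sqrt(3)*exp(-z))


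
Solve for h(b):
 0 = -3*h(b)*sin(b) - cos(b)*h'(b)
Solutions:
 h(b) = C1*cos(b)^3


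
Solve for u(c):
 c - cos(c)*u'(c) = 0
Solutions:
 u(c) = C1 + Integral(c/cos(c), c)


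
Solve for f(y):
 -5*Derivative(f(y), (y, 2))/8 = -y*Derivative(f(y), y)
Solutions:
 f(y) = C1 + C2*erfi(2*sqrt(5)*y/5)


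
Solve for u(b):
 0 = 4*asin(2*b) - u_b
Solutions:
 u(b) = C1 + 4*b*asin(2*b) + 2*sqrt(1 - 4*b^2)


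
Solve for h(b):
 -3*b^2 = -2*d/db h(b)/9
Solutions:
 h(b) = C1 + 9*b^3/2


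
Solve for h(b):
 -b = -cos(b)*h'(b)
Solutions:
 h(b) = C1 + Integral(b/cos(b), b)


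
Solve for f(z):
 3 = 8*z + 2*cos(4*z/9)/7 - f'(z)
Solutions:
 f(z) = C1 + 4*z^2 - 3*z + 9*sin(4*z/9)/14


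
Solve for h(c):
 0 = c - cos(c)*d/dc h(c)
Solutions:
 h(c) = C1 + Integral(c/cos(c), c)


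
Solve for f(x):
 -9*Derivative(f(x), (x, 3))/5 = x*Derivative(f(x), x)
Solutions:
 f(x) = C1 + Integral(C2*airyai(-15^(1/3)*x/3) + C3*airybi(-15^(1/3)*x/3), x)


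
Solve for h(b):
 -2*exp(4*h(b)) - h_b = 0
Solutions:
 h(b) = log(-I*(1/(C1 + 8*b))^(1/4))
 h(b) = log(I*(1/(C1 + 8*b))^(1/4))
 h(b) = log(-(1/(C1 + 8*b))^(1/4))
 h(b) = log(1/(C1 + 8*b))/4


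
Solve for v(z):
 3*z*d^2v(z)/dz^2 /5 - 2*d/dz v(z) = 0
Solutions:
 v(z) = C1 + C2*z^(13/3)


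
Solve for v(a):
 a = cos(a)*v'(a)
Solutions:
 v(a) = C1 + Integral(a/cos(a), a)


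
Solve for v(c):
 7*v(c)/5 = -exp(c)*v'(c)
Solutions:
 v(c) = C1*exp(7*exp(-c)/5)


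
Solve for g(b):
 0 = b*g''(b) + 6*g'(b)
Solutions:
 g(b) = C1 + C2/b^5


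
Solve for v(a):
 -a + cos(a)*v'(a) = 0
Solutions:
 v(a) = C1 + Integral(a/cos(a), a)


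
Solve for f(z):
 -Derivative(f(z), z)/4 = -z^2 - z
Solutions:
 f(z) = C1 + 4*z^3/3 + 2*z^2


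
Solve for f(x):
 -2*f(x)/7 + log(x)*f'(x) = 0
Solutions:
 f(x) = C1*exp(2*li(x)/7)


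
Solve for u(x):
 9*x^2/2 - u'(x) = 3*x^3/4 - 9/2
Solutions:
 u(x) = C1 - 3*x^4/16 + 3*x^3/2 + 9*x/2


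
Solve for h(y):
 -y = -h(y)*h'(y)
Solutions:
 h(y) = -sqrt(C1 + y^2)
 h(y) = sqrt(C1 + y^2)


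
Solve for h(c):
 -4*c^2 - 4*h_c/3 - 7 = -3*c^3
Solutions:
 h(c) = C1 + 9*c^4/16 - c^3 - 21*c/4


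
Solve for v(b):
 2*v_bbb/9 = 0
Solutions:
 v(b) = C1 + C2*b + C3*b^2


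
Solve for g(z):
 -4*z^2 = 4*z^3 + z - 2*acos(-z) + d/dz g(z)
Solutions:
 g(z) = C1 - z^4 - 4*z^3/3 - z^2/2 + 2*z*acos(-z) + 2*sqrt(1 - z^2)


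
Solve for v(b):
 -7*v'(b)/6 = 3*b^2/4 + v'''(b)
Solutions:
 v(b) = C1 + C2*sin(sqrt(42)*b/6) + C3*cos(sqrt(42)*b/6) - 3*b^3/14 + 54*b/49


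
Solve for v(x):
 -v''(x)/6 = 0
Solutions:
 v(x) = C1 + C2*x


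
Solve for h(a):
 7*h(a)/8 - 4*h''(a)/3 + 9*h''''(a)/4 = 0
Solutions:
 h(a) = (C1*sin(2^(3/4)*sqrt(3)*7^(1/4)*a*sin(atan(sqrt(878)/16)/2)/6) + C2*cos(2^(3/4)*sqrt(3)*7^(1/4)*a*sin(atan(sqrt(878)/16)/2)/6))*exp(-2^(3/4)*sqrt(3)*7^(1/4)*a*cos(atan(sqrt(878)/16)/2)/6) + (C3*sin(2^(3/4)*sqrt(3)*7^(1/4)*a*sin(atan(sqrt(878)/16)/2)/6) + C4*cos(2^(3/4)*sqrt(3)*7^(1/4)*a*sin(atan(sqrt(878)/16)/2)/6))*exp(2^(3/4)*sqrt(3)*7^(1/4)*a*cos(atan(sqrt(878)/16)/2)/6)


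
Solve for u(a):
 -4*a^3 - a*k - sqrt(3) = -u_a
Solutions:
 u(a) = C1 + a^4 + a^2*k/2 + sqrt(3)*a


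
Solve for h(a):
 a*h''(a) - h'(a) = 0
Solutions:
 h(a) = C1 + C2*a^2


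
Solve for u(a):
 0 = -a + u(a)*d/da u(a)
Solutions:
 u(a) = -sqrt(C1 + a^2)
 u(a) = sqrt(C1 + a^2)


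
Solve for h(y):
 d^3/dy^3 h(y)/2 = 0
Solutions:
 h(y) = C1 + C2*y + C3*y^2


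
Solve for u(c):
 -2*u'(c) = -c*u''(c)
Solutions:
 u(c) = C1 + C2*c^3


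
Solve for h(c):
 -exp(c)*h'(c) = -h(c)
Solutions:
 h(c) = C1*exp(-exp(-c))


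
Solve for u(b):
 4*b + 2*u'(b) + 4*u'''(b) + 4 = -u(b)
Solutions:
 u(b) = C1*exp(-3^(1/3)*b*(-(9 + sqrt(105))^(1/3) + 2*3^(1/3)/(9 + sqrt(105))^(1/3))/12)*sin(3^(1/6)*b*(6/(9 + sqrt(105))^(1/3) + 3^(2/3)*(9 + sqrt(105))^(1/3))/12) + C2*exp(-3^(1/3)*b*(-(9 + sqrt(105))^(1/3) + 2*3^(1/3)/(9 + sqrt(105))^(1/3))/12)*cos(3^(1/6)*b*(6/(9 + sqrt(105))^(1/3) + 3^(2/3)*(9 + sqrt(105))^(1/3))/12) + C3*exp(3^(1/3)*b*(-(9 + sqrt(105))^(1/3) + 2*3^(1/3)/(9 + sqrt(105))^(1/3))/6) - 4*b + 4


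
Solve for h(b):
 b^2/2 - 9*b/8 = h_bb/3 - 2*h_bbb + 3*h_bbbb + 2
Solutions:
 h(b) = C1 + C4*exp(b/3) + b^4/8 + 39*b^3/16 + 219*b^2/8 + b*(C2 + C3*exp(b)^(1/3))


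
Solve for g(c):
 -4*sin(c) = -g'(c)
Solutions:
 g(c) = C1 - 4*cos(c)


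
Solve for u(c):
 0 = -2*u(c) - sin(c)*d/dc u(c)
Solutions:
 u(c) = C1*(cos(c) + 1)/(cos(c) - 1)


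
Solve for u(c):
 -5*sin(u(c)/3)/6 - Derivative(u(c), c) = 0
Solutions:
 5*c/6 + 3*log(cos(u(c)/3) - 1)/2 - 3*log(cos(u(c)/3) + 1)/2 = C1


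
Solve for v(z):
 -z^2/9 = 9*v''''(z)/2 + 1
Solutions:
 v(z) = C1 + C2*z + C3*z^2 + C4*z^3 - z^6/14580 - z^4/108


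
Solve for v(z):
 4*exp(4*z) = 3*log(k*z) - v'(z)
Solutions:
 v(z) = C1 + 3*z*log(k*z) - 3*z - exp(4*z)


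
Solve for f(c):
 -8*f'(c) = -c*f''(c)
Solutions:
 f(c) = C1 + C2*c^9


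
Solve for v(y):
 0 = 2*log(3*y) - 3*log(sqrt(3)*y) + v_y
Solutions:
 v(y) = C1 + y*log(y) - y - y*log(3)/2


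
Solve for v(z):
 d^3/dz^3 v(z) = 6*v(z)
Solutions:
 v(z) = C3*exp(6^(1/3)*z) + (C1*sin(2^(1/3)*3^(5/6)*z/2) + C2*cos(2^(1/3)*3^(5/6)*z/2))*exp(-6^(1/3)*z/2)


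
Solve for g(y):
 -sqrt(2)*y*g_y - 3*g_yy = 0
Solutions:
 g(y) = C1 + C2*erf(2^(3/4)*sqrt(3)*y/6)


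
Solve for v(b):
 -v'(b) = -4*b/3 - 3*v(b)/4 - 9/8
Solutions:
 v(b) = C1*exp(3*b/4) - 16*b/9 - 209/54


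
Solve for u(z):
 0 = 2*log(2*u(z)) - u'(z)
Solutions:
 -Integral(1/(log(_y) + log(2)), (_y, u(z)))/2 = C1 - z


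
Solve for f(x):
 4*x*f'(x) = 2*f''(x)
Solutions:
 f(x) = C1 + C2*erfi(x)


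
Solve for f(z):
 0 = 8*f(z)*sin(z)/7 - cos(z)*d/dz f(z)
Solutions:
 f(z) = C1/cos(z)^(8/7)


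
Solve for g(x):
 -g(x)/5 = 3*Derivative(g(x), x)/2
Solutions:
 g(x) = C1*exp(-2*x/15)


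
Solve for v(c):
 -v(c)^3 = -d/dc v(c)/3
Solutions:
 v(c) = -sqrt(2)*sqrt(-1/(C1 + 3*c))/2
 v(c) = sqrt(2)*sqrt(-1/(C1 + 3*c))/2


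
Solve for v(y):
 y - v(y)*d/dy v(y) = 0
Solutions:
 v(y) = -sqrt(C1 + y^2)
 v(y) = sqrt(C1 + y^2)


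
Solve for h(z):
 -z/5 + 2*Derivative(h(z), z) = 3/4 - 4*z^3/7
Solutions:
 h(z) = C1 - z^4/14 + z^2/20 + 3*z/8


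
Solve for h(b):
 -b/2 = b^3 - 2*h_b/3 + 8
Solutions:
 h(b) = C1 + 3*b^4/8 + 3*b^2/8 + 12*b


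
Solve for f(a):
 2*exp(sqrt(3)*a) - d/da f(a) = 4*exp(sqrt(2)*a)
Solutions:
 f(a) = C1 - 2*sqrt(2)*exp(sqrt(2)*a) + 2*sqrt(3)*exp(sqrt(3)*a)/3


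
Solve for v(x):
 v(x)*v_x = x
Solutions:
 v(x) = -sqrt(C1 + x^2)
 v(x) = sqrt(C1 + x^2)


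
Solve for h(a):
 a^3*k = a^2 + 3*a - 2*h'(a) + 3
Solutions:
 h(a) = C1 - a^4*k/8 + a^3/6 + 3*a^2/4 + 3*a/2


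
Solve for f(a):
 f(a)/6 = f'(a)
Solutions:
 f(a) = C1*exp(a/6)


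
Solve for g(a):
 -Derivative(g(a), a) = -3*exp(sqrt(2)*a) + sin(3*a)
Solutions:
 g(a) = C1 + 3*sqrt(2)*exp(sqrt(2)*a)/2 + cos(3*a)/3


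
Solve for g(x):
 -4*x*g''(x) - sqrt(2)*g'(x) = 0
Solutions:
 g(x) = C1 + C2*x^(1 - sqrt(2)/4)


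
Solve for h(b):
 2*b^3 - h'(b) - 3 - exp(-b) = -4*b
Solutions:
 h(b) = C1 + b^4/2 + 2*b^2 - 3*b + exp(-b)


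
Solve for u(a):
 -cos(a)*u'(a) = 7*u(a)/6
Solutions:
 u(a) = C1*(sin(a) - 1)^(7/12)/(sin(a) + 1)^(7/12)


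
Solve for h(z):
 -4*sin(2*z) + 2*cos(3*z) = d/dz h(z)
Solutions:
 h(z) = C1 + 2*sin(3*z)/3 + 2*cos(2*z)


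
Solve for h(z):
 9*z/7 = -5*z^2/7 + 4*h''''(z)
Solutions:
 h(z) = C1 + C2*z + C3*z^2 + C4*z^3 + z^6/2016 + 3*z^5/1120


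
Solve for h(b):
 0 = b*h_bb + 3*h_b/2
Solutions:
 h(b) = C1 + C2/sqrt(b)


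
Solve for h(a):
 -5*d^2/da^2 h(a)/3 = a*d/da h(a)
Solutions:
 h(a) = C1 + C2*erf(sqrt(30)*a/10)


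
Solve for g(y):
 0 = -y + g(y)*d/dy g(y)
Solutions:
 g(y) = -sqrt(C1 + y^2)
 g(y) = sqrt(C1 + y^2)


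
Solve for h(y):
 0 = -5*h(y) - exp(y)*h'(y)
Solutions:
 h(y) = C1*exp(5*exp(-y))


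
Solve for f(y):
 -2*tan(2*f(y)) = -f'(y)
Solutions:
 f(y) = -asin(C1*exp(4*y))/2 + pi/2
 f(y) = asin(C1*exp(4*y))/2


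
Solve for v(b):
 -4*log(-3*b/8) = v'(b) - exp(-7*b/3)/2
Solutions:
 v(b) = C1 - 4*b*log(-b) + 4*b*(-log(3) + 1 + 3*log(2)) - 3*exp(-7*b/3)/14


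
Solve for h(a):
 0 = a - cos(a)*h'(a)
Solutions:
 h(a) = C1 + Integral(a/cos(a), a)


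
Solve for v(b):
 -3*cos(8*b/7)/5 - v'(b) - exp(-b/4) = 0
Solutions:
 v(b) = C1 - 21*sin(8*b/7)/40 + 4*exp(-b/4)


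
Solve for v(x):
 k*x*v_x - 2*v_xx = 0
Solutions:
 v(x) = Piecewise((-sqrt(pi)*C1*erf(x*sqrt(-k)/2)/sqrt(-k) - C2, (k > 0) | (k < 0)), (-C1*x - C2, True))


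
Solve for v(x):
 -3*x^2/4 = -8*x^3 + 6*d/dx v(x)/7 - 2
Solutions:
 v(x) = C1 + 7*x^4/3 - 7*x^3/24 + 7*x/3


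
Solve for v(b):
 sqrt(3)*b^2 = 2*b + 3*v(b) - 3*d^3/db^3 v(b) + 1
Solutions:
 v(b) = C3*exp(b) + sqrt(3)*b^2/3 - 2*b/3 + (C1*sin(sqrt(3)*b/2) + C2*cos(sqrt(3)*b/2))*exp(-b/2) - 1/3


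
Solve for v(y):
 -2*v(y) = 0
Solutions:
 v(y) = 0


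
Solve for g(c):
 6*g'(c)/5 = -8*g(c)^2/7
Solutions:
 g(c) = 21/(C1 + 20*c)


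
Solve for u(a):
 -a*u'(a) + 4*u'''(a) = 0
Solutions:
 u(a) = C1 + Integral(C2*airyai(2^(1/3)*a/2) + C3*airybi(2^(1/3)*a/2), a)


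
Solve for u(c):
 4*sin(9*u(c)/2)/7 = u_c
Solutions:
 -4*c/7 + log(cos(9*u(c)/2) - 1)/9 - log(cos(9*u(c)/2) + 1)/9 = C1


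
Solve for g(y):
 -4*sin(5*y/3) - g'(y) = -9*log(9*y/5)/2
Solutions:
 g(y) = C1 + 9*y*log(y)/2 - 9*y*log(5)/2 - 9*y/2 + 9*y*log(3) + 12*cos(5*y/3)/5


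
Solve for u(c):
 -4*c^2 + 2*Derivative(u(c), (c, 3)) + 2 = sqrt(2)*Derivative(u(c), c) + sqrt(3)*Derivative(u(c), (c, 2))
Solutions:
 u(c) = C1 + C2*exp(c*(sqrt(3) + sqrt(3 + 8*sqrt(2)))/4) + C3*exp(c*(-sqrt(3 + 8*sqrt(2)) + sqrt(3))/4) - 2*sqrt(2)*c^3/3 + 2*sqrt(3)*c^2 - 8*c - 5*sqrt(2)*c


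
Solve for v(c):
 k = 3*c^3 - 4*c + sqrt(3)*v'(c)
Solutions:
 v(c) = C1 - sqrt(3)*c^4/4 + 2*sqrt(3)*c^2/3 + sqrt(3)*c*k/3


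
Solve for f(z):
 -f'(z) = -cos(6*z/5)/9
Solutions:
 f(z) = C1 + 5*sin(6*z/5)/54


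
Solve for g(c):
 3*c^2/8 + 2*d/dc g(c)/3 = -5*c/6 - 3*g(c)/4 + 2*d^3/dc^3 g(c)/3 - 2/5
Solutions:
 g(c) = C1*exp(-c*(8*18^(1/3)/(sqrt(5793) + 81)^(1/3) + 12^(1/3)*(sqrt(5793) + 81)^(1/3))/24)*sin(2^(1/3)*3^(1/6)*c*(-2^(1/3)*3^(2/3)*(sqrt(5793) + 81)^(1/3)/24 + (sqrt(5793) + 81)^(-1/3))) + C2*exp(-c*(8*18^(1/3)/(sqrt(5793) + 81)^(1/3) + 12^(1/3)*(sqrt(5793) + 81)^(1/3))/24)*cos(2^(1/3)*3^(1/6)*c*(-2^(1/3)*3^(2/3)*(sqrt(5793) + 81)^(1/3)/24 + (sqrt(5793) + 81)^(-1/3))) + C3*exp(c*(8*18^(1/3)/(sqrt(5793) + 81)^(1/3) + 12^(1/3)*(sqrt(5793) + 81)^(1/3))/12) - c^2/2 - 2*c/9 - 136/405


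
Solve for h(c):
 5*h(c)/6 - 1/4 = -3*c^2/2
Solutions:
 h(c) = 3/10 - 9*c^2/5


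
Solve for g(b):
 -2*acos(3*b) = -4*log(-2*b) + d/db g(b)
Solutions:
 g(b) = C1 + 4*b*log(-b) - 2*b*acos(3*b) - 4*b + 4*b*log(2) + 2*sqrt(1 - 9*b^2)/3


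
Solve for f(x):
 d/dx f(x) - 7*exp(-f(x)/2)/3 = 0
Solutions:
 f(x) = 2*log(C1 + 7*x/6)


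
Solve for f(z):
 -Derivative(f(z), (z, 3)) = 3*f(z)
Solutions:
 f(z) = C3*exp(-3^(1/3)*z) + (C1*sin(3^(5/6)*z/2) + C2*cos(3^(5/6)*z/2))*exp(3^(1/3)*z/2)
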